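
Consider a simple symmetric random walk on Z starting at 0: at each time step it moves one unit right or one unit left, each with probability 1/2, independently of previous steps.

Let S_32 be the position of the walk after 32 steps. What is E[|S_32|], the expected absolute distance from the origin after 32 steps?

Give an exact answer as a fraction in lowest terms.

S_32 takes values m ≡ 0 (mod 2) with |m| ≤ 32; P(S_32=m) = C(32,(32+m)/2)/2^32.
Total paths: 2^32 = 4294967296
Distribution: P(S=-32)=1/4294967296, P(S=-30)=32/4294967296, P(S=-28)=496/4294967296, P(S=-26)=4960/4294967296, P(S=-24)=35960/4294967296, P(S=-22)=201376/4294967296, P(S=-20)=906192/4294967296, P(S=-18)=3365856/4294967296, P(S=-16)=10518300/4294967296, P(S=-14)=28048800/4294967296, P(S=-12)=64512240/4294967296, P(S=-10)=129024480/4294967296, P(S=-8)=225792840/4294967296, P(S=-6)=347373600/4294967296, P(S=-4)=471435600/4294967296, P(S=-2)=565722720/4294967296, P(S=0)=601080390/4294967296, P(S=2)=565722720/4294967296, P(S=4)=471435600/4294967296, P(S=6)=347373600/4294967296, P(S=8)=225792840/4294967296, P(S=10)=129024480/4294967296, P(S=12)=64512240/4294967296, P(S=14)=28048800/4294967296, P(S=16)=10518300/4294967296, P(S=18)=3365856/4294967296, P(S=20)=906192/4294967296, P(S=22)=201376/4294967296, P(S=24)=35960/4294967296, P(S=26)=4960/4294967296, P(S=28)=496/4294967296, P(S=30)=32/4294967296, P(S=32)=1/4294967296
E[|S_32|] = Σ_m |m|·P(S_32=m) = 19234572480/4294967296 = 300540195/67108864

Answer: 300540195/67108864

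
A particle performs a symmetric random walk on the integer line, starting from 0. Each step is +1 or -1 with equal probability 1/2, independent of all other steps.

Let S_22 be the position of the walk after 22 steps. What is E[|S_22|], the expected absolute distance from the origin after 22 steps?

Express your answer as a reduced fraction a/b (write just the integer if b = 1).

Answer: 969969/262144

Derivation:
S_22 takes values m ≡ 0 (mod 2) with |m| ≤ 22; P(S_22=m) = C(22,(22+m)/2)/2^22.
Total paths: 2^22 = 4194304
Distribution: P(S=-22)=1/4194304, P(S=-20)=22/4194304, P(S=-18)=231/4194304, P(S=-16)=1540/4194304, P(S=-14)=7315/4194304, P(S=-12)=26334/4194304, P(S=-10)=74613/4194304, P(S=-8)=170544/4194304, P(S=-6)=319770/4194304, P(S=-4)=497420/4194304, P(S=-2)=646646/4194304, P(S=0)=705432/4194304, P(S=2)=646646/4194304, P(S=4)=497420/4194304, P(S=6)=319770/4194304, P(S=8)=170544/4194304, P(S=10)=74613/4194304, P(S=12)=26334/4194304, P(S=14)=7315/4194304, P(S=16)=1540/4194304, P(S=18)=231/4194304, P(S=20)=22/4194304, P(S=22)=1/4194304
E[|S_22|] = Σ_m |m|·P(S_22=m) = 15519504/4194304 = 969969/262144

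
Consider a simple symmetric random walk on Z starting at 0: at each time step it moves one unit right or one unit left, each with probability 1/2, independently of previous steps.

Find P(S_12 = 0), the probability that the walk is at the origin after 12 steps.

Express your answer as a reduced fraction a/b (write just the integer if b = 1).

Answer: 231/1024

Derivation:
To return to 0 after 12 steps: need exactly 6 steps of +1 and 6 of -1.
Favorable paths: C(12,6) = 924
Total paths: 2^12 = 4096
P = 924/4096 = 231/1024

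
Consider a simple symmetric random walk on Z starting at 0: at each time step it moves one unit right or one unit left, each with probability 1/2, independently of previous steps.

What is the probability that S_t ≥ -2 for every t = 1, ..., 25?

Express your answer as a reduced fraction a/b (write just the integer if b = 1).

Answer: 928625/2097152

Derivation:
Let f(t,s) = #length-t paths at position s with S_1..S_t all ≥ -2.
f(t,s) = f(t-1,s-1) + f(t-1,s+1) for s ≥ -2; f(t,s) = 0 for s < -2.
t=0: f(0,0)=1
t=1: f(1,-1)=1 f(1,1)=1
t=2: f(2,-2)=1 f(2,0)=2 f(2,2)=1
t=3: f(3,-1)=3 f(3,1)=3 f(3,3)=1
t=4: f(4,-2)=3 f(4,0)=6 f(4,2)=4 f(4,4)=1
t=5: f(5,-1)=9 f(5,1)=10 f(5,3)=5 f(5,5)=1
t=6: f(6,-2)=9 f(6,0)=19 f(6,2)=15 f(6,4)=6 f(6,6)=1
t=7: f(7,-1)=28 f(7,1)=34 f(7,3)=21 f(7,5)=7 f(7,7)=1
t=8: f(8,-2)=28 f(8,0)=62 f(8,2)=55 f(8,4)=28 f(8,6)=8 f(8,8)=1
t=9: f(9,-1)=90 f(9,1)=117 f(9,3)=83 f(9,5)=36 f(9,7)=9 f(9,9)=1
t=10: f(10,-2)=90 f(10,0)=207 f(10,2)=200 f(10,4)=119 f(10,6)=45 f(10,8)=10 f(10,10)=1
t=11: f(11,-1)=297 f(11,1)=407 f(11,3)=319 f(11,5)=164 f(11,7)=55 f(11,9)=11 f(11,11)=1
t=12: f(12,-2)=297 f(12,0)=704 f(12,2)=726 f(12,4)=483 f(12,6)=219 f(12,8)=66 f(12,10)=12 f(12,12)=1
t=13: f(13,-1)=1001 f(13,1)=1430 f(13,3)=1209 f(13,5)=702 f(13,7)=285 f(13,9)=78 f(13,11)=13 f(13,13)=1
t=14: f(14,-2)=1001 f(14,0)=2431 f(14,2)=2639 f(14,4)=1911 f(14,6)=987 f(14,8)=363 f(14,10)=91 f(14,12)=14 f(14,14)=1
t=15: f(15,-1)=3432 f(15,1)=5070 f(15,3)=4550 f(15,5)=2898 f(15,7)=1350 f(15,9)=454 f(15,11)=105 f(15,13)=15 f(15,15)=1
t=16: f(16,-2)=3432 f(16,0)=8502 f(16,2)=9620 f(16,4)=7448 f(16,6)=4248 f(16,8)=1804 f(16,10)=559 f(16,12)=120 f(16,14)=16 f(16,16)=1
t=17: f(17,-1)=11934 f(17,1)=18122 f(17,3)=17068 f(17,5)=11696 f(17,7)=6052 f(17,9)=2363 f(17,11)=679 f(17,13)=136 f(17,15)=17 f(17,17)=1
t=18: f(18,-2)=11934 f(18,0)=30056 f(18,2)=35190 f(18,4)=28764 f(18,6)=17748 f(18,8)=8415 f(18,10)=3042 f(18,12)=815 f(18,14)=153 f(18,16)=18 f(18,18)=1
t=19: f(19,-1)=41990 f(19,1)=65246 f(19,3)=63954 f(19,5)=46512 f(19,7)=26163 f(19,9)=11457 f(19,11)=3857 f(19,13)=968 f(19,15)=171 f(19,17)=19 f(19,19)=1
t=20: f(20,-2)=41990 f(20,0)=107236 f(20,2)=129200 f(20,4)=110466 f(20,6)=72675 f(20,8)=37620 f(20,10)=15314 f(20,12)=4825 f(20,14)=1139 f(20,16)=190 f(20,18)=20 f(20,20)=1
t=21: f(21,-1)=149226 f(21,1)=236436 f(21,3)=239666 f(21,5)=183141 f(21,7)=110295 f(21,9)=52934 f(21,11)=20139 f(21,13)=5964 f(21,15)=1329 f(21,17)=210 f(21,19)=21 f(21,21)=1
t=22: f(22,-2)=149226 f(22,0)=385662 f(22,2)=476102 f(22,4)=422807 f(22,6)=293436 f(22,8)=163229 f(22,10)=73073 f(22,12)=26103 f(22,14)=7293 f(22,16)=1539 f(22,18)=231 f(22,20)=22 f(22,22)=1
t=23: f(23,-1)=534888 f(23,1)=861764 f(23,3)=898909 f(23,5)=716243 f(23,7)=456665 f(23,9)=236302 f(23,11)=99176 f(23,13)=33396 f(23,15)=8832 f(23,17)=1770 f(23,19)=253 f(23,21)=23 f(23,23)=1
t=24: f(24,-2)=534888 f(24,0)=1396652 f(24,2)=1760673 f(24,4)=1615152 f(24,6)=1172908 f(24,8)=692967 f(24,10)=335478 f(24,12)=132572 f(24,14)=42228 f(24,16)=10602 f(24,18)=2023 f(24,20)=276 f(24,22)=24 f(24,24)=1
t=25: f(25,-1)=1931540 f(25,1)=3157325 f(25,3)=3375825 f(25,5)=2788060 f(25,7)=1865875 f(25,9)=1028445 f(25,11)=468050 f(25,13)=174800 f(25,15)=52830 f(25,17)=12625 f(25,19)=2299 f(25,21)=300 f(25,23)=25 f(25,25)=1
Σ_s f(25,s) = 14858000
P = 14858000/33554432 = 928625/2097152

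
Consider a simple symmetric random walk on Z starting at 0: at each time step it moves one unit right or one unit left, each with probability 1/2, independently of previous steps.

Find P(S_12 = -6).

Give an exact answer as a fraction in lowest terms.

To reach position -6 after 12 steps: need 3 steps of +1 and 9 of -1.
Favorable paths: C(12,3) = 220
Total paths: 2^12 = 4096
P = 220/4096 = 55/1024

Answer: 55/1024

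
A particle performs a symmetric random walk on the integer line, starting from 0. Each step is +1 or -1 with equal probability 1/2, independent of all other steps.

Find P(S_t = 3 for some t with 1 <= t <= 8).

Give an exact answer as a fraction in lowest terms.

Count via complement. Let g(t,s) = #length-t paths at position s with S_1..S_t all ≠ 3.
g(t,s) = g(t-1,s-1) + g(t-1,s+1) for s ≠ 3; g(t,3) = 0.
t=0: g(0,0)=1
t=1: g(1,-1)=1 g(1,1)=1
t=2: g(2,-2)=1 g(2,0)=2 g(2,2)=1
t=3: g(3,-3)=1 g(3,-1)=3 g(3,1)=3
t=4: g(4,-4)=1 g(4,-2)=4 g(4,0)=6 g(4,2)=3
t=5: g(5,-5)=1 g(5,-3)=5 g(5,-1)=10 g(5,1)=9
t=6: g(6,-6)=1 g(6,-4)=6 g(6,-2)=15 g(6,0)=19 g(6,2)=9
t=7: g(7,-7)=1 g(7,-5)=7 g(7,-3)=21 g(7,-1)=34 g(7,1)=28
t=8: g(8,-8)=1 g(8,-6)=8 g(8,-4)=28 g(8,-2)=55 g(8,0)=62 g(8,2)=28
Paths never hitting 3: Σ_s g(8,s) = 182
Paths hitting 3: 2^8 - 182 = 74
P = 74/256 = 37/128

Answer: 37/128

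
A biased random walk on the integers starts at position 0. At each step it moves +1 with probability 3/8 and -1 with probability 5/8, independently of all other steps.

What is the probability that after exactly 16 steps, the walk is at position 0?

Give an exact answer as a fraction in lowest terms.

To be at 0 after 16 steps: need exactly 8 steps of +1 and 8 of -1.
Number of such sequences: C(16,8) = 12870
Each has probability (3/8)^8 · (5/8)^8 = 2562890625/281474976710656
P = 12870 · 2562890625/281474976710656 = 16492201171875/140737488355328

Answer: 16492201171875/140737488355328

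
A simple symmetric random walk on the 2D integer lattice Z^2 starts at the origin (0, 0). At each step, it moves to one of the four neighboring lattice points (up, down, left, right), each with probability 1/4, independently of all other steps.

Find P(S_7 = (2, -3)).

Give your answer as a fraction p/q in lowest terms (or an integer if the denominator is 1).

Let h be the number of horizontal steps (so 7-h are vertical). To end at (2,-3) need (h+2)/2 right-steps and ((7-h)-3)/2 up-steps.
Sum over h with 2 ≤ h ≤ 4, h ≡ 0 (mod 2), 7-h ≡ 1 (mod 2):
h=2: C(7,2)·C(2,2)·C(5,1) = 21·1·5 = 105
h=4: C(7,4)·C(4,3)·C(3,0) = 35·4·1 = 140
Total favorable: 245
Total paths: 4^7 = 16384
P = 245/16384 = 245/16384

Answer: 245/16384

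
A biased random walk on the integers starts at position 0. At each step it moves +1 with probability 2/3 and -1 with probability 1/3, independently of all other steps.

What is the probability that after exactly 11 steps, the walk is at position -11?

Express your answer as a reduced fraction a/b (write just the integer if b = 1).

To reach position -11 after 11 steps: need 0 steps of +1 and 11 steps of -1.
Number of such sequences: C(11,0) = 1
Each has probability (2/3)^0 · (1/3)^11 = 1/177147
P = 1 · 1/177147 = 1/177147

Answer: 1/177147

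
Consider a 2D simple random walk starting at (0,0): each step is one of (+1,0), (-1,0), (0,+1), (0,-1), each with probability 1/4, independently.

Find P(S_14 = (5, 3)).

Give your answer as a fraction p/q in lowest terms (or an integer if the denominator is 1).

Let h be the number of horizontal steps (so 14-h are vertical). To end at (5,3) need (h+5)/2 right-steps and ((14-h)+3)/2 up-steps.
Sum over h with 5 ≤ h ≤ 11, h ≡ 1 (mod 2), 14-h ≡ 1 (mod 2):
h=5: C(14,5)·C(5,5)·C(9,6) = 2002·1·84 = 168168
h=7: C(14,7)·C(7,6)·C(7,5) = 3432·7·21 = 504504
h=9: C(14,9)·C(9,7)·C(5,4) = 2002·36·5 = 360360
h=11: C(14,11)·C(11,8)·C(3,3) = 364·165·1 = 60060
Total favorable: 1093092
Total paths: 4^14 = 268435456
P = 1093092/268435456 = 273273/67108864

Answer: 273273/67108864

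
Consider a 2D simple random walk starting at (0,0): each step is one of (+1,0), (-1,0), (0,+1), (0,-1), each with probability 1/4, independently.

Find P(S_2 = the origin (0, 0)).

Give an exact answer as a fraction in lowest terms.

Let h be the number of horizontal steps (so 2-h are vertical). To end at (0,0) need (h+0)/2 right-steps and ((2-h)+0)/2 up-steps.
Sum over h with 0 ≤ h ≤ 2, h ≡ 0 (mod 2), 2-h ≡ 0 (mod 2):
h=0: C(2,0)·C(0,0)·C(2,1) = 1·1·2 = 2
h=2: C(2,2)·C(2,1)·C(0,0) = 1·2·1 = 2
Total favorable: 4
Total paths: 4^2 = 16
P = 4/16 = 1/4

Answer: 1/4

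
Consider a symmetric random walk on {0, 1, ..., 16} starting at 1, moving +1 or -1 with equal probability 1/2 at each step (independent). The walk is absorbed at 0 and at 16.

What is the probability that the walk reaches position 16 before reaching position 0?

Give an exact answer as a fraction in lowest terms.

Answer: 1/16

Derivation:
Symmetric walk (p = 1/2): the harmonic-function argument gives P(hit 16 before 0 | start at 1) = a/N.
P = 1/16 = 1/16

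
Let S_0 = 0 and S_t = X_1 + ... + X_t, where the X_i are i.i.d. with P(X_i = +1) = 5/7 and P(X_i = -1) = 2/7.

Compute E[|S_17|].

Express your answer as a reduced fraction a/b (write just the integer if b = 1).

Answer: 245608679399157/33232930569601

Derivation:
S_17 takes values m ≡ 1 (mod 2) with |m| ≤ 17; P(S_17=m) = C(17,(17+m)/2) · (5/7)^((17+m)/2) · (2/7)^((17-m)/2).
Distribution: P(S=-17)=131072/232630513987207, P(S=-15)=5570560/232630513987207, P(S=-13)=111411200/232630513987207, P(S=-11)=1392640000/232630513987207, P(S=-9)=1740800000/33232930569601, P(S=-7)=11315200000/33232930569601, P(S=-5)=56576000000/33232930569601, P(S=-3)=1555840000000/232630513987207, P(S=-1)=4862000000000/232630513987207, P(S=1)=12155000000000/232630513987207, P(S=3)=24310000000000/232630513987207, P(S=5)=5525000000000/33232930569601, P(S=7)=6906250000000/33232930569601, P(S=9)=6640625000000/33232930569601, P(S=11)=33203125000000/232630513987207, P(S=13)=16601562500000/232630513987207, P(S=15)=5187988281250/232630513987207, P(S=17)=762939453125/232630513987207
E[|S_17|] = Σ_m |m|·P(S_17=m) = 245608679399157/33232930569601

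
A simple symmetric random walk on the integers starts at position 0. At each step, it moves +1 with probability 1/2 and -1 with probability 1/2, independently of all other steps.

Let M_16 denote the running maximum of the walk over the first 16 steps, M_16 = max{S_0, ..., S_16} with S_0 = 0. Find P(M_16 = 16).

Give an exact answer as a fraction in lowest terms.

Let M_16 = max(S_0,...,S_16). Use the reflection principle: for j ≥ 1, #{paths with M_16 ≥ j} = #{S_16 ≥ j} + #{S_16 ≥ j+1}.
By reflection, #{M_16 ≥ 16} = #{S_16 ≥ 16} + #{S_16 ≥ 17} = 1 + 0 = 1.
#{M_16 ≥ 17} = #{S_16 ≥ 17} + #{S_16 ≥ 18} = 0 + 0 = 0.
#{M_16 = 16} = 1 - 0 = 1.
P(M_16 = 16) = 1/65536 = 1/65536

Answer: 1/65536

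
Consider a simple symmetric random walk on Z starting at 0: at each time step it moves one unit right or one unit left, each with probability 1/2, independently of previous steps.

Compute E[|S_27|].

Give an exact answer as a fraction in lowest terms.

Answer: 35102025/8388608

Derivation:
S_27 takes values m ≡ 1 (mod 2) with |m| ≤ 27; P(S_27=m) = C(27,(27+m)/2)/2^27.
Total paths: 2^27 = 134217728
Distribution: P(S=-27)=1/134217728, P(S=-25)=27/134217728, P(S=-23)=351/134217728, P(S=-21)=2925/134217728, P(S=-19)=17550/134217728, P(S=-17)=80730/134217728, P(S=-15)=296010/134217728, P(S=-13)=888030/134217728, P(S=-11)=2220075/134217728, P(S=-9)=4686825/134217728, P(S=-7)=8436285/134217728, P(S=-5)=13037895/134217728, P(S=-3)=17383860/134217728, P(S=-1)=20058300/134217728, P(S=1)=20058300/134217728, P(S=3)=17383860/134217728, P(S=5)=13037895/134217728, P(S=7)=8436285/134217728, P(S=9)=4686825/134217728, P(S=11)=2220075/134217728, P(S=13)=888030/134217728, P(S=15)=296010/134217728, P(S=17)=80730/134217728, P(S=19)=17550/134217728, P(S=21)=2925/134217728, P(S=23)=351/134217728, P(S=25)=27/134217728, P(S=27)=1/134217728
E[|S_27|] = Σ_m |m|·P(S_27=m) = 561632400/134217728 = 35102025/8388608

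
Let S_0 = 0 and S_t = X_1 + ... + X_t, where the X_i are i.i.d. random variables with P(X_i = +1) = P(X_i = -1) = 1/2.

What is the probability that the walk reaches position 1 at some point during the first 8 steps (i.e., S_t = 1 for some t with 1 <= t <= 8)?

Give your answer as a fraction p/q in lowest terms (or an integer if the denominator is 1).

Count via complement. Let g(t,s) = #length-t paths at position s with S_1..S_t all ≠ 1.
g(t,s) = g(t-1,s-1) + g(t-1,s+1) for s ≠ 1; g(t,1) = 0.
t=0: g(0,0)=1
t=1: g(1,-1)=1
t=2: g(2,-2)=1 g(2,0)=1
t=3: g(3,-3)=1 g(3,-1)=2
t=4: g(4,-4)=1 g(4,-2)=3 g(4,0)=2
t=5: g(5,-5)=1 g(5,-3)=4 g(5,-1)=5
t=6: g(6,-6)=1 g(6,-4)=5 g(6,-2)=9 g(6,0)=5
t=7: g(7,-7)=1 g(7,-5)=6 g(7,-3)=14 g(7,-1)=14
t=8: g(8,-8)=1 g(8,-6)=7 g(8,-4)=20 g(8,-2)=28 g(8,0)=14
Paths never hitting 1: Σ_s g(8,s) = 70
Paths hitting 1: 2^8 - 70 = 186
P = 186/256 = 93/128

Answer: 93/128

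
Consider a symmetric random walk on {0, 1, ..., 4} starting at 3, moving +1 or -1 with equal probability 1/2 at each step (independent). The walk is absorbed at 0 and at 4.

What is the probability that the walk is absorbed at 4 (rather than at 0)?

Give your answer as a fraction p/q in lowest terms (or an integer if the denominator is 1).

Answer: 3/4

Derivation:
Symmetric walk (p = 1/2): the harmonic-function argument gives P(hit 4 before 0 | start at 3) = a/N.
P = 3/4 = 3/4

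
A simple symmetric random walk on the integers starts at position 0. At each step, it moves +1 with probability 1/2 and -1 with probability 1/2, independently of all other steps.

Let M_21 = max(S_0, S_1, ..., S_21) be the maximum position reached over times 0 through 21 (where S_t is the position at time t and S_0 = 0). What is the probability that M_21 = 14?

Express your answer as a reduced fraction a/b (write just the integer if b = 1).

Let M_21 = max(S_0,...,S_21). Use the reflection principle: for j ≥ 1, #{paths with M_21 ≥ j} = #{S_21 ≥ j} + #{S_21 ≥ j+1}.
By reflection, #{M_21 ≥ 14} = #{S_21 ≥ 14} + #{S_21 ≥ 15} = 1562 + 1562 = 3124.
#{M_21 ≥ 15} = #{S_21 ≥ 15} + #{S_21 ≥ 16} = 1562 + 232 = 1794.
#{M_21 = 14} = 3124 - 1794 = 1330.
P(M_21 = 14) = 1330/2097152 = 665/1048576

Answer: 665/1048576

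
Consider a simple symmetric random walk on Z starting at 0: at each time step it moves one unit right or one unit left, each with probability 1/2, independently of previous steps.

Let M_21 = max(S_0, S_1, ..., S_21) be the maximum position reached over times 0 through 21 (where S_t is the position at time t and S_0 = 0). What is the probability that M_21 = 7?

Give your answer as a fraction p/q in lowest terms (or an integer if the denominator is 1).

Let M_21 = max(S_0,...,S_21). Use the reflection principle: for j ≥ 1, #{paths with M_21 ≥ j} = #{S_21 ≥ j} + #{S_21 ≥ j+1}.
By reflection, #{M_21 ≥ 7} = #{S_21 ≥ 7} + #{S_21 ≥ 8} = 198440 + 82160 = 280600.
#{M_21 ≥ 8} = #{S_21 ≥ 8} + #{S_21 ≥ 9} = 82160 + 82160 = 164320.
#{M_21 = 7} = 280600 - 164320 = 116280.
P(M_21 = 7) = 116280/2097152 = 14535/262144

Answer: 14535/262144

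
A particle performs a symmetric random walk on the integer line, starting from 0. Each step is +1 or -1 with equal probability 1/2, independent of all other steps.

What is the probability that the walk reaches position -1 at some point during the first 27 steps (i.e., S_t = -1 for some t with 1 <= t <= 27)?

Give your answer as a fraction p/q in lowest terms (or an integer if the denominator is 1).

Count via complement. Let g(t,s) = #length-t paths at position s with S_1..S_t all ≠ -1.
g(t,s) = g(t-1,s-1) + g(t-1,s+1) for s ≠ -1; g(t,-1) = 0.
t=0: g(0,0)=1
t=1: g(1,1)=1
t=2: g(2,0)=1 g(2,2)=1
t=3: g(3,1)=2 g(3,3)=1
t=4: g(4,0)=2 g(4,2)=3 g(4,4)=1
t=5: g(5,1)=5 g(5,3)=4 g(5,5)=1
t=6: g(6,0)=5 g(6,2)=9 g(6,4)=5 g(6,6)=1
t=7: g(7,1)=14 g(7,3)=14 g(7,5)=6 g(7,7)=1
t=8: g(8,0)=14 g(8,2)=28 g(8,4)=20 g(8,6)=7 g(8,8)=1
t=9: g(9,1)=42 g(9,3)=48 g(9,5)=27 g(9,7)=8 g(9,9)=1
t=10: g(10,0)=42 g(10,2)=90 g(10,4)=75 g(10,6)=35 g(10,8)=9 g(10,10)=1
t=11: g(11,1)=132 g(11,3)=165 g(11,5)=110 g(11,7)=44 g(11,9)=10 g(11,11)=1
t=12: g(12,0)=132 g(12,2)=297 g(12,4)=275 g(12,6)=154 g(12,8)=54 g(12,10)=11 g(12,12)=1
t=13: g(13,1)=429 g(13,3)=572 g(13,5)=429 g(13,7)=208 g(13,9)=65 g(13,11)=12 g(13,13)=1
t=14: g(14,0)=429 g(14,2)=1001 g(14,4)=1001 g(14,6)=637 g(14,8)=273 g(14,10)=77 g(14,12)=13 g(14,14)=1
t=15: g(15,1)=1430 g(15,3)=2002 g(15,5)=1638 g(15,7)=910 g(15,9)=350 g(15,11)=90 g(15,13)=14 g(15,15)=1
t=16: g(16,0)=1430 g(16,2)=3432 g(16,4)=3640 g(16,6)=2548 g(16,8)=1260 g(16,10)=440 g(16,12)=104 g(16,14)=15 g(16,16)=1
t=17: g(17,1)=4862 g(17,3)=7072 g(17,5)=6188 g(17,7)=3808 g(17,9)=1700 g(17,11)=544 g(17,13)=119 g(17,15)=16 g(17,17)=1
t=18: g(18,0)=4862 g(18,2)=11934 g(18,4)=13260 g(18,6)=9996 g(18,8)=5508 g(18,10)=2244 g(18,12)=663 g(18,14)=135 g(18,16)=17 g(18,18)=1
t=19: g(19,1)=16796 g(19,3)=25194 g(19,5)=23256 g(19,7)=15504 g(19,9)=7752 g(19,11)=2907 g(19,13)=798 g(19,15)=152 g(19,17)=18 g(19,19)=1
t=20: g(20,0)=16796 g(20,2)=41990 g(20,4)=48450 g(20,6)=38760 g(20,8)=23256 g(20,10)=10659 g(20,12)=3705 g(20,14)=950 g(20,16)=170 g(20,18)=19 g(20,20)=1
t=21: g(21,1)=58786 g(21,3)=90440 g(21,5)=87210 g(21,7)=62016 g(21,9)=33915 g(21,11)=14364 g(21,13)=4655 g(21,15)=1120 g(21,17)=189 g(21,19)=20 g(21,21)=1
t=22: g(22,0)=58786 g(22,2)=149226 g(22,4)=177650 g(22,6)=149226 g(22,8)=95931 g(22,10)=48279 g(22,12)=19019 g(22,14)=5775 g(22,16)=1309 g(22,18)=209 g(22,20)=21 g(22,22)=1
t=23: g(23,1)=208012 g(23,3)=326876 g(23,5)=326876 g(23,7)=245157 g(23,9)=144210 g(23,11)=67298 g(23,13)=24794 g(23,15)=7084 g(23,17)=1518 g(23,19)=230 g(23,21)=22 g(23,23)=1
t=24: g(24,0)=208012 g(24,2)=534888 g(24,4)=653752 g(24,6)=572033 g(24,8)=389367 g(24,10)=211508 g(24,12)=92092 g(24,14)=31878 g(24,16)=8602 g(24,18)=1748 g(24,20)=252 g(24,22)=23 g(24,24)=1
t=25: g(25,1)=742900 g(25,3)=1188640 g(25,5)=1225785 g(25,7)=961400 g(25,9)=600875 g(25,11)=303600 g(25,13)=123970 g(25,15)=40480 g(25,17)=10350 g(25,19)=2000 g(25,21)=275 g(25,23)=24 g(25,25)=1
t=26: g(26,0)=742900 g(26,2)=1931540 g(26,4)=2414425 g(26,6)=2187185 g(26,8)=1562275 g(26,10)=904475 g(26,12)=427570 g(26,14)=164450 g(26,16)=50830 g(26,18)=12350 g(26,20)=2275 g(26,22)=299 g(26,24)=25 g(26,26)=1
t=27: g(27,1)=2674440 g(27,3)=4345965 g(27,5)=4601610 g(27,7)=3749460 g(27,9)=2466750 g(27,11)=1332045 g(27,13)=592020 g(27,15)=215280 g(27,17)=63180 g(27,19)=14625 g(27,21)=2574 g(27,23)=324 g(27,25)=26 g(27,27)=1
Paths never hitting -1: Σ_s g(27,s) = 20058300
Paths hitting -1: 2^27 - 20058300 = 114159428
P = 114159428/134217728 = 28539857/33554432

Answer: 28539857/33554432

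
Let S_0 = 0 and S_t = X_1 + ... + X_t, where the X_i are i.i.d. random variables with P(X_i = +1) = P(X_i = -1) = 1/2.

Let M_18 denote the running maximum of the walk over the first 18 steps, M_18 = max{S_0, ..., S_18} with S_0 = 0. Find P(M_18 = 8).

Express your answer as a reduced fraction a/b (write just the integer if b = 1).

Answer: 1071/32768

Derivation:
Let M_18 = max(S_0,...,S_18). Use the reflection principle: for j ≥ 1, #{paths with M_18 ≥ j} = #{S_18 ≥ j} + #{S_18 ≥ j+1}.
By reflection, #{M_18 ≥ 8} = #{S_18 ≥ 8} + #{S_18 ≥ 9} = 12616 + 4048 = 16664.
#{M_18 ≥ 9} = #{S_18 ≥ 9} + #{S_18 ≥ 10} = 4048 + 4048 = 8096.
#{M_18 = 8} = 16664 - 8096 = 8568.
P(M_18 = 8) = 8568/262144 = 1071/32768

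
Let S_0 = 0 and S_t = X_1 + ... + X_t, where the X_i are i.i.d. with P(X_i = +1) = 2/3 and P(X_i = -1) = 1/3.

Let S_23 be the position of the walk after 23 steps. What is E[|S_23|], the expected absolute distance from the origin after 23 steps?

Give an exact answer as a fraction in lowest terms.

S_23 takes values m ≡ 1 (mod 2) with |m| ≤ 23; P(S_23=m) = C(23,(23+m)/2) · (2/3)^((23+m)/2) · (1/3)^((23-m)/2).
Distribution: P(S=-23)=1/94143178827, P(S=-21)=46/94143178827, P(S=-19)=1012/94143178827, P(S=-17)=14168/94143178827, P(S=-15)=141680/94143178827, P(S=-13)=1076768/94143178827, P(S=-11)=2153536/31381059609, P(S=-9)=10460032/31381059609, P(S=-7)=41840128/31381059609, P(S=-5)=418401280/94143178827, P(S=-3)=1171523584/94143178827, P(S=-1)=2769055744/94143178827, P(S=1)=5538111488/94143178827, P(S=3)=9372188672/94143178827, P(S=5)=13388840960/94143178827, P(S=7)=5355536384/31381059609, P(S=9)=5355536384/31381059609, P(S=11)=4410441728/31381059609, P(S=13)=8820883456/94143178827, P(S=15)=4642570240/94143178827, P(S=17)=1857028096/94143178827, P(S=19)=530579456/94143178827, P(S=21)=96468992/94143178827, P(S=23)=8388608/94143178827
E[|S_23|] = Σ_m |m|·P(S_23=m) = 247004221931/31381059609

Answer: 247004221931/31381059609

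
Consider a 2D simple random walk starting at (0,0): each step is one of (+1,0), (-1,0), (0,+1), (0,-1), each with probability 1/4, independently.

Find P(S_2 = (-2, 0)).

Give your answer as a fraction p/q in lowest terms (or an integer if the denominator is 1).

Let h be the number of horizontal steps (so 2-h are vertical). To end at (-2,0) need (h-2)/2 right-steps and ((2-h)+0)/2 up-steps.
Sum over h with 2 ≤ h ≤ 2, h ≡ 0 (mod 2), 2-h ≡ 0 (mod 2):
h=2: C(2,2)·C(2,0)·C(0,0) = 1·1·1 = 1
Total favorable: 1
Total paths: 4^2 = 16
P = 1/16 = 1/16

Answer: 1/16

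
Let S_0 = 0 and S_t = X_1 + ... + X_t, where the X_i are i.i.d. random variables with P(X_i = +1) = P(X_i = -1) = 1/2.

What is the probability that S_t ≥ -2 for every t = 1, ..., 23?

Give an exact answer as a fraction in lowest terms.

Let f(t,s) = #length-t paths at position s with S_1..S_t all ≥ -2.
f(t,s) = f(t-1,s-1) + f(t-1,s+1) for s ≥ -2; f(t,s) = 0 for s < -2.
t=0: f(0,0)=1
t=1: f(1,-1)=1 f(1,1)=1
t=2: f(2,-2)=1 f(2,0)=2 f(2,2)=1
t=3: f(3,-1)=3 f(3,1)=3 f(3,3)=1
t=4: f(4,-2)=3 f(4,0)=6 f(4,2)=4 f(4,4)=1
t=5: f(5,-1)=9 f(5,1)=10 f(5,3)=5 f(5,5)=1
t=6: f(6,-2)=9 f(6,0)=19 f(6,2)=15 f(6,4)=6 f(6,6)=1
t=7: f(7,-1)=28 f(7,1)=34 f(7,3)=21 f(7,5)=7 f(7,7)=1
t=8: f(8,-2)=28 f(8,0)=62 f(8,2)=55 f(8,4)=28 f(8,6)=8 f(8,8)=1
t=9: f(9,-1)=90 f(9,1)=117 f(9,3)=83 f(9,5)=36 f(9,7)=9 f(9,9)=1
t=10: f(10,-2)=90 f(10,0)=207 f(10,2)=200 f(10,4)=119 f(10,6)=45 f(10,8)=10 f(10,10)=1
t=11: f(11,-1)=297 f(11,1)=407 f(11,3)=319 f(11,5)=164 f(11,7)=55 f(11,9)=11 f(11,11)=1
t=12: f(12,-2)=297 f(12,0)=704 f(12,2)=726 f(12,4)=483 f(12,6)=219 f(12,8)=66 f(12,10)=12 f(12,12)=1
t=13: f(13,-1)=1001 f(13,1)=1430 f(13,3)=1209 f(13,5)=702 f(13,7)=285 f(13,9)=78 f(13,11)=13 f(13,13)=1
t=14: f(14,-2)=1001 f(14,0)=2431 f(14,2)=2639 f(14,4)=1911 f(14,6)=987 f(14,8)=363 f(14,10)=91 f(14,12)=14 f(14,14)=1
t=15: f(15,-1)=3432 f(15,1)=5070 f(15,3)=4550 f(15,5)=2898 f(15,7)=1350 f(15,9)=454 f(15,11)=105 f(15,13)=15 f(15,15)=1
t=16: f(16,-2)=3432 f(16,0)=8502 f(16,2)=9620 f(16,4)=7448 f(16,6)=4248 f(16,8)=1804 f(16,10)=559 f(16,12)=120 f(16,14)=16 f(16,16)=1
t=17: f(17,-1)=11934 f(17,1)=18122 f(17,3)=17068 f(17,5)=11696 f(17,7)=6052 f(17,9)=2363 f(17,11)=679 f(17,13)=136 f(17,15)=17 f(17,17)=1
t=18: f(18,-2)=11934 f(18,0)=30056 f(18,2)=35190 f(18,4)=28764 f(18,6)=17748 f(18,8)=8415 f(18,10)=3042 f(18,12)=815 f(18,14)=153 f(18,16)=18 f(18,18)=1
t=19: f(19,-1)=41990 f(19,1)=65246 f(19,3)=63954 f(19,5)=46512 f(19,7)=26163 f(19,9)=11457 f(19,11)=3857 f(19,13)=968 f(19,15)=171 f(19,17)=19 f(19,19)=1
t=20: f(20,-2)=41990 f(20,0)=107236 f(20,2)=129200 f(20,4)=110466 f(20,6)=72675 f(20,8)=37620 f(20,10)=15314 f(20,12)=4825 f(20,14)=1139 f(20,16)=190 f(20,18)=20 f(20,20)=1
t=21: f(21,-1)=149226 f(21,1)=236436 f(21,3)=239666 f(21,5)=183141 f(21,7)=110295 f(21,9)=52934 f(21,11)=20139 f(21,13)=5964 f(21,15)=1329 f(21,17)=210 f(21,19)=21 f(21,21)=1
t=22: f(22,-2)=149226 f(22,0)=385662 f(22,2)=476102 f(22,4)=422807 f(22,6)=293436 f(22,8)=163229 f(22,10)=73073 f(22,12)=26103 f(22,14)=7293 f(22,16)=1539 f(22,18)=231 f(22,20)=22 f(22,22)=1
t=23: f(23,-1)=534888 f(23,1)=861764 f(23,3)=898909 f(23,5)=716243 f(23,7)=456665 f(23,9)=236302 f(23,11)=99176 f(23,13)=33396 f(23,15)=8832 f(23,17)=1770 f(23,19)=253 f(23,21)=23 f(23,23)=1
Σ_s f(23,s) = 3848222
P = 3848222/8388608 = 1924111/4194304

Answer: 1924111/4194304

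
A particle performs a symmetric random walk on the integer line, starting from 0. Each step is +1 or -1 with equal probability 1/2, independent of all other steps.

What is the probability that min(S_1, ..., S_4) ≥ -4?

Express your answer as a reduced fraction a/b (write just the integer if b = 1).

Answer: 1

Derivation:
Let f(t,s) = #length-t paths at position s with S_1..S_t all ≥ -4.
f(t,s) = f(t-1,s-1) + f(t-1,s+1) for s ≥ -4; f(t,s) = 0 for s < -4.
t=0: f(0,0)=1
t=1: f(1,-1)=1 f(1,1)=1
t=2: f(2,-2)=1 f(2,0)=2 f(2,2)=1
t=3: f(3,-3)=1 f(3,-1)=3 f(3,1)=3 f(3,3)=1
t=4: f(4,-4)=1 f(4,-2)=4 f(4,0)=6 f(4,2)=4 f(4,4)=1
Σ_s f(4,s) = 16
P = 16/16 = 1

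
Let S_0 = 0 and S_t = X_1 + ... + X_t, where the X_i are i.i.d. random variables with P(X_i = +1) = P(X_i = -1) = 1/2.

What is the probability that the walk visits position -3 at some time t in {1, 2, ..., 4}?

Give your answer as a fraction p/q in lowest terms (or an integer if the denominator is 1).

Answer: 1/8

Derivation:
Count via complement. Let g(t,s) = #length-t paths at position s with S_1..S_t all ≠ -3.
g(t,s) = g(t-1,s-1) + g(t-1,s+1) for s ≠ -3; g(t,-3) = 0.
t=0: g(0,0)=1
t=1: g(1,-1)=1 g(1,1)=1
t=2: g(2,-2)=1 g(2,0)=2 g(2,2)=1
t=3: g(3,-1)=3 g(3,1)=3 g(3,3)=1
t=4: g(4,-2)=3 g(4,0)=6 g(4,2)=4 g(4,4)=1
Paths never hitting -3: Σ_s g(4,s) = 14
Paths hitting -3: 2^4 - 14 = 2
P = 2/16 = 1/8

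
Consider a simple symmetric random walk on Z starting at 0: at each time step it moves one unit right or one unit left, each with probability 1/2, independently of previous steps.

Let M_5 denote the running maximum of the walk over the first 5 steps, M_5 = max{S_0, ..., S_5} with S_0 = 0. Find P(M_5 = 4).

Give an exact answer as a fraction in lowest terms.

Answer: 1/32

Derivation:
Let M_5 = max(S_0,...,S_5). Use the reflection principle: for j ≥ 1, #{paths with M_5 ≥ j} = #{S_5 ≥ j} + #{S_5 ≥ j+1}.
By reflection, #{M_5 ≥ 4} = #{S_5 ≥ 4} + #{S_5 ≥ 5} = 1 + 1 = 2.
#{M_5 ≥ 5} = #{S_5 ≥ 5} + #{S_5 ≥ 6} = 1 + 0 = 1.
#{M_5 = 4} = 2 - 1 = 1.
P(M_5 = 4) = 1/32 = 1/32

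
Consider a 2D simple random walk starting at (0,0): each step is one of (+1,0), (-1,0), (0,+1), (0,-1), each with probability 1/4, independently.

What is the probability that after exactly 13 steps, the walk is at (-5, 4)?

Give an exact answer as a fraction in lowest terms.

Let h be the number of horizontal steps (so 13-h are vertical). To end at (-5,4) need (h-5)/2 right-steps and ((13-h)+4)/2 up-steps.
Sum over h with 5 ≤ h ≤ 9, h ≡ 1 (mod 2), 13-h ≡ 0 (mod 2):
h=5: C(13,5)·C(5,0)·C(8,6) = 1287·1·28 = 36036
h=7: C(13,7)·C(7,1)·C(6,5) = 1716·7·6 = 72072
h=9: C(13,9)·C(9,2)·C(4,4) = 715·36·1 = 25740
Total favorable: 133848
Total paths: 4^13 = 67108864
P = 133848/67108864 = 16731/8388608

Answer: 16731/8388608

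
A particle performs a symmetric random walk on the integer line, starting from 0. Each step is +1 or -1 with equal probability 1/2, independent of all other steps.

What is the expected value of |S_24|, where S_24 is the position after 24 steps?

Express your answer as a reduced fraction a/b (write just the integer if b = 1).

S_24 takes values m ≡ 0 (mod 2) with |m| ≤ 24; P(S_24=m) = C(24,(24+m)/2)/2^24.
Total paths: 2^24 = 16777216
Distribution: P(S=-24)=1/16777216, P(S=-22)=24/16777216, P(S=-20)=276/16777216, P(S=-18)=2024/16777216, P(S=-16)=10626/16777216, P(S=-14)=42504/16777216, P(S=-12)=134596/16777216, P(S=-10)=346104/16777216, P(S=-8)=735471/16777216, P(S=-6)=1307504/16777216, P(S=-4)=1961256/16777216, P(S=-2)=2496144/16777216, P(S=0)=2704156/16777216, P(S=2)=2496144/16777216, P(S=4)=1961256/16777216, P(S=6)=1307504/16777216, P(S=8)=735471/16777216, P(S=10)=346104/16777216, P(S=12)=134596/16777216, P(S=14)=42504/16777216, P(S=16)=10626/16777216, P(S=18)=2024/16777216, P(S=20)=276/16777216, P(S=22)=24/16777216, P(S=24)=1/16777216
E[|S_24|] = Σ_m |m|·P(S_24=m) = 64899744/16777216 = 2028117/524288

Answer: 2028117/524288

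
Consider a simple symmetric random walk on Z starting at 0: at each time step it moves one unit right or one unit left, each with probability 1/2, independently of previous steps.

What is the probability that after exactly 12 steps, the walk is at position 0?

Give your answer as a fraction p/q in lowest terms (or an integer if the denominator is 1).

Answer: 231/1024

Derivation:
To return to 0 after 12 steps: need exactly 6 steps of +1 and 6 of -1.
Favorable paths: C(12,6) = 924
Total paths: 2^12 = 4096
P = 924/4096 = 231/1024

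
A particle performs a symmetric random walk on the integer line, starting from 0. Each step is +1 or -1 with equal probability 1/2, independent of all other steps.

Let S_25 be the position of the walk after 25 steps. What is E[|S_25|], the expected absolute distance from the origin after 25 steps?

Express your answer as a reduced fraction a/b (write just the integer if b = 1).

S_25 takes values m ≡ 1 (mod 2) with |m| ≤ 25; P(S_25=m) = C(25,(25+m)/2)/2^25.
Total paths: 2^25 = 33554432
Distribution: P(S=-25)=1/33554432, P(S=-23)=25/33554432, P(S=-21)=300/33554432, P(S=-19)=2300/33554432, P(S=-17)=12650/33554432, P(S=-15)=53130/33554432, P(S=-13)=177100/33554432, P(S=-11)=480700/33554432, P(S=-9)=1081575/33554432, P(S=-7)=2042975/33554432, P(S=-5)=3268760/33554432, P(S=-3)=4457400/33554432, P(S=-1)=5200300/33554432, P(S=1)=5200300/33554432, P(S=3)=4457400/33554432, P(S=5)=3268760/33554432, P(S=7)=2042975/33554432, P(S=9)=1081575/33554432, P(S=11)=480700/33554432, P(S=13)=177100/33554432, P(S=15)=53130/33554432, P(S=17)=12650/33554432, P(S=19)=2300/33554432, P(S=21)=300/33554432, P(S=23)=25/33554432, P(S=25)=1/33554432
E[|S_25|] = Σ_m |m|·P(S_25=m) = 135207800/33554432 = 16900975/4194304

Answer: 16900975/4194304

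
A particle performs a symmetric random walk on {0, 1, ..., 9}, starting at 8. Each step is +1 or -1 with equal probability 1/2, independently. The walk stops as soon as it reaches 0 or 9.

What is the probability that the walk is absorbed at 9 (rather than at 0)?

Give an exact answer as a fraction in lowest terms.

Symmetric walk (p = 1/2): the harmonic-function argument gives P(hit 9 before 0 | start at 8) = a/N.
P = 8/9 = 8/9

Answer: 8/9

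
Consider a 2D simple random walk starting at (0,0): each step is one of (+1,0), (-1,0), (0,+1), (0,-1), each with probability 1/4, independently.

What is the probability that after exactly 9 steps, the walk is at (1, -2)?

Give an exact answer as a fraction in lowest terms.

Answer: 1323/32768

Derivation:
Let h be the number of horizontal steps (so 9-h are vertical). To end at (1,-2) need (h+1)/2 right-steps and ((9-h)-2)/2 up-steps.
Sum over h with 1 ≤ h ≤ 7, h ≡ 1 (mod 2), 9-h ≡ 0 (mod 2):
h=1: C(9,1)·C(1,1)·C(8,3) = 9·1·56 = 504
h=3: C(9,3)·C(3,2)·C(6,2) = 84·3·15 = 3780
h=5: C(9,5)·C(5,3)·C(4,1) = 126·10·4 = 5040
h=7: C(9,7)·C(7,4)·C(2,0) = 36·35·1 = 1260
Total favorable: 10584
Total paths: 4^9 = 262144
P = 10584/262144 = 1323/32768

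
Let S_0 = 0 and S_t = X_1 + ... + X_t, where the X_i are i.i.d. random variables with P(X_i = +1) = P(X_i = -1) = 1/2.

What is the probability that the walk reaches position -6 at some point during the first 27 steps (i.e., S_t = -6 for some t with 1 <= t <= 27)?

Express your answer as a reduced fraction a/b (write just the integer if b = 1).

Answer: 16628809/67108864

Derivation:
Count via complement. Let g(t,s) = #length-t paths at position s with S_1..S_t all ≠ -6.
g(t,s) = g(t-1,s-1) + g(t-1,s+1) for s ≠ -6; g(t,-6) = 0.
t=0: g(0,0)=1
t=1: g(1,-1)=1 g(1,1)=1
t=2: g(2,-2)=1 g(2,0)=2 g(2,2)=1
t=3: g(3,-3)=1 g(3,-1)=3 g(3,1)=3 g(3,3)=1
t=4: g(4,-4)=1 g(4,-2)=4 g(4,0)=6 g(4,2)=4 g(4,4)=1
t=5: g(5,-5)=1 g(5,-3)=5 g(5,-1)=10 g(5,1)=10 g(5,3)=5 g(5,5)=1
t=6: g(6,-4)=6 g(6,-2)=15 g(6,0)=20 g(6,2)=15 g(6,4)=6 g(6,6)=1
t=7: g(7,-5)=6 g(7,-3)=21 g(7,-1)=35 g(7,1)=35 g(7,3)=21 g(7,5)=7 g(7,7)=1
t=8: g(8,-4)=27 g(8,-2)=56 g(8,0)=70 g(8,2)=56 g(8,4)=28 g(8,6)=8 g(8,8)=1
t=9: g(9,-5)=27 g(9,-3)=83 g(9,-1)=126 g(9,1)=126 g(9,3)=84 g(9,5)=36 g(9,7)=9 g(9,9)=1
t=10: g(10,-4)=110 g(10,-2)=209 g(10,0)=252 g(10,2)=210 g(10,4)=120 g(10,6)=45 g(10,8)=10 g(10,10)=1
t=11: g(11,-5)=110 g(11,-3)=319 g(11,-1)=461 g(11,1)=462 g(11,3)=330 g(11,5)=165 g(11,7)=55 g(11,9)=11 g(11,11)=1
t=12: g(12,-4)=429 g(12,-2)=780 g(12,0)=923 g(12,2)=792 g(12,4)=495 g(12,6)=220 g(12,8)=66 g(12,10)=12 g(12,12)=1
t=13: g(13,-5)=429 g(13,-3)=1209 g(13,-1)=1703 g(13,1)=1715 g(13,3)=1287 g(13,5)=715 g(13,7)=286 g(13,9)=78 g(13,11)=13 g(13,13)=1
t=14: g(14,-4)=1638 g(14,-2)=2912 g(14,0)=3418 g(14,2)=3002 g(14,4)=2002 g(14,6)=1001 g(14,8)=364 g(14,10)=91 g(14,12)=14 g(14,14)=1
t=15: g(15,-5)=1638 g(15,-3)=4550 g(15,-1)=6330 g(15,1)=6420 g(15,3)=5004 g(15,5)=3003 g(15,7)=1365 g(15,9)=455 g(15,11)=105 g(15,13)=15 g(15,15)=1
t=16: g(16,-4)=6188 g(16,-2)=10880 g(16,0)=12750 g(16,2)=11424 g(16,4)=8007 g(16,6)=4368 g(16,8)=1820 g(16,10)=560 g(16,12)=120 g(16,14)=16 g(16,16)=1
t=17: g(17,-5)=6188 g(17,-3)=17068 g(17,-1)=23630 g(17,1)=24174 g(17,3)=19431 g(17,5)=12375 g(17,7)=6188 g(17,9)=2380 g(17,11)=680 g(17,13)=136 g(17,15)=17 g(17,17)=1
t=18: g(18,-4)=23256 g(18,-2)=40698 g(18,0)=47804 g(18,2)=43605 g(18,4)=31806 g(18,6)=18563 g(18,8)=8568 g(18,10)=3060 g(18,12)=816 g(18,14)=153 g(18,16)=18 g(18,18)=1
t=19: g(19,-5)=23256 g(19,-3)=63954 g(19,-1)=88502 g(19,1)=91409 g(19,3)=75411 g(19,5)=50369 g(19,7)=27131 g(19,9)=11628 g(19,11)=3876 g(19,13)=969 g(19,15)=171 g(19,17)=19 g(19,19)=1
t=20: g(20,-4)=87210 g(20,-2)=152456 g(20,0)=179911 g(20,2)=166820 g(20,4)=125780 g(20,6)=77500 g(20,8)=38759 g(20,10)=15504 g(20,12)=4845 g(20,14)=1140 g(20,16)=190 g(20,18)=20 g(20,20)=1
t=21: g(21,-5)=87210 g(21,-3)=239666 g(21,-1)=332367 g(21,1)=346731 g(21,3)=292600 g(21,5)=203280 g(21,7)=116259 g(21,9)=54263 g(21,11)=20349 g(21,13)=5985 g(21,15)=1330 g(21,17)=210 g(21,19)=21 g(21,21)=1
t=22: g(22,-4)=326876 g(22,-2)=572033 g(22,0)=679098 g(22,2)=639331 g(22,4)=495880 g(22,6)=319539 g(22,8)=170522 g(22,10)=74612 g(22,12)=26334 g(22,14)=7315 g(22,16)=1540 g(22,18)=231 g(22,20)=22 g(22,22)=1
t=23: g(23,-5)=326876 g(23,-3)=898909 g(23,-1)=1251131 g(23,1)=1318429 g(23,3)=1135211 g(23,5)=815419 g(23,7)=490061 g(23,9)=245134 g(23,11)=100946 g(23,13)=33649 g(23,15)=8855 g(23,17)=1771 g(23,19)=253 g(23,21)=23 g(23,23)=1
t=24: g(24,-4)=1225785 g(24,-2)=2150040 g(24,0)=2569560 g(24,2)=2453640 g(24,4)=1950630 g(24,6)=1305480 g(24,8)=735195 g(24,10)=346080 g(24,12)=134595 g(24,14)=42504 g(24,16)=10626 g(24,18)=2024 g(24,20)=276 g(24,22)=24 g(24,24)=1
t=25: g(25,-5)=1225785 g(25,-3)=3375825 g(25,-1)=4719600 g(25,1)=5023200 g(25,3)=4404270 g(25,5)=3256110 g(25,7)=2040675 g(25,9)=1081275 g(25,11)=480675 g(25,13)=177099 g(25,15)=53130 g(25,17)=12650 g(25,19)=2300 g(25,21)=300 g(25,23)=25 g(25,25)=1
t=26: g(26,-4)=4601610 g(26,-2)=8095425 g(26,0)=9742800 g(26,2)=9427470 g(26,4)=7660380 g(26,6)=5296785 g(26,8)=3121950 g(26,10)=1561950 g(26,12)=657774 g(26,14)=230229 g(26,16)=65780 g(26,18)=14950 g(26,20)=2600 g(26,22)=325 g(26,24)=26 g(26,26)=1
t=27: g(27,-5)=4601610 g(27,-3)=12697035 g(27,-1)=17838225 g(27,1)=19170270 g(27,3)=17087850 g(27,5)=12957165 g(27,7)=8418735 g(27,9)=4683900 g(27,11)=2219724 g(27,13)=888003 g(27,15)=296009 g(27,17)=80730 g(27,19)=17550 g(27,21)=2925 g(27,23)=351 g(27,25)=27 g(27,27)=1
Paths never hitting -6: Σ_s g(27,s) = 100960110
Paths hitting -6: 2^27 - 100960110 = 33257618
P = 33257618/134217728 = 16628809/67108864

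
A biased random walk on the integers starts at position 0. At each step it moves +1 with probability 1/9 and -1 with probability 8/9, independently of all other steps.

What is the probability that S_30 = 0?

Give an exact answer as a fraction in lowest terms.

Answer: 606412504575204392960/4710128697246244834921603689

Derivation:
To be at 0 after 30 steps: need exactly 15 steps of +1 and 15 of -1.
Number of such sequences: C(30,15) = 155117520
Each has probability (1/9)^15 · (8/9)^15 = 35184372088832/42391158275216203514294433201
P = 155117520 · 35184372088832/42391158275216203514294433201 = 606412504575204392960/4710128697246244834921603689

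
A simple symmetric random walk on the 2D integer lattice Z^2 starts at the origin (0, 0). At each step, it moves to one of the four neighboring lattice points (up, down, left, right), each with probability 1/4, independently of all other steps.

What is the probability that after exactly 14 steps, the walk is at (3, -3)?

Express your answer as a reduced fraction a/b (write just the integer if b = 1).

Answer: 429429/33554432

Derivation:
Let h be the number of horizontal steps (so 14-h are vertical). To end at (3,-3) need (h+3)/2 right-steps and ((14-h)-3)/2 up-steps.
Sum over h with 3 ≤ h ≤ 11, h ≡ 1 (mod 2), 14-h ≡ 1 (mod 2):
h=3: C(14,3)·C(3,3)·C(11,4) = 364·1·330 = 120120
h=5: C(14,5)·C(5,4)·C(9,3) = 2002·5·84 = 840840
h=7: C(14,7)·C(7,5)·C(7,2) = 3432·21·21 = 1513512
h=9: C(14,9)·C(9,6)·C(5,1) = 2002·84·5 = 840840
h=11: C(14,11)·C(11,7)·C(3,0) = 364·330·1 = 120120
Total favorable: 3435432
Total paths: 4^14 = 268435456
P = 3435432/268435456 = 429429/33554432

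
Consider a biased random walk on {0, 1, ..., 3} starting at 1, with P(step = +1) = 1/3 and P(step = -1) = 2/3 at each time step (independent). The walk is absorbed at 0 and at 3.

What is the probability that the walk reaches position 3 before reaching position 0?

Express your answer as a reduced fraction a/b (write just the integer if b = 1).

Answer: 1/7

Derivation:
Biased walk: p = 1/3, q = 2/3, r = q/p = 2
Gambler's ruin: P(hit 3 before 0 | start at 1) = (1 - r^a)/(1 - r^N)
r^1 = 2; r^3 = 8
P = (1 - 2) / (1 - 8) = -1 / -7 = 1/7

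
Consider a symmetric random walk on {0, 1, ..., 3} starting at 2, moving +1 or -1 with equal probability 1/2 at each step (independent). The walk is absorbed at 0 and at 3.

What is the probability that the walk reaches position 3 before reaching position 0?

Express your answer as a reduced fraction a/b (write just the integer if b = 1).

Symmetric walk (p = 1/2): the harmonic-function argument gives P(hit 3 before 0 | start at 2) = a/N.
P = 2/3 = 2/3

Answer: 2/3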